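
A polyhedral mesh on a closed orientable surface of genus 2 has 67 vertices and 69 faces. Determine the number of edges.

138

For a closed orientable surface of genus 2, χ = 2 − 2·2 = -2.
E = V + F − (-2) = 67 + 69 − (-2) = 138.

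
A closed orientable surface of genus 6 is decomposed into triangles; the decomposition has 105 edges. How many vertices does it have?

25

χ = 2 − 2·6 = -10, and every face is a triangle so 3F = 2E.
F = 2E/3 = 70. Then V = -10 + E − F = -10 + 105 − 70 = 25.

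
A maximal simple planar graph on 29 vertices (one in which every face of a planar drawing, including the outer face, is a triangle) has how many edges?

81

In a plane triangulation 3F = 2E and V − E + F = 2, so E = 3V − 6 = 3·29 − 6 = 81.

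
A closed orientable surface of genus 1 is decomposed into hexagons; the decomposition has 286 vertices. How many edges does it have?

χ = 2 − 2·1 = 0, and every face is a hexagon so 6F = 2E.
V − E + F = 0 with E = 6F/2 gives 286 − (6/2 − 1)·F = 0, so F = 143 and E = 429.

429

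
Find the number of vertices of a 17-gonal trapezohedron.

The n-trapezohedron (dual of the n-antiprism) has V = 2·17 + 2 = 36, E = 4·17 = 68, F = 2·17 = 34.
Check: V − E + F = 36 − 68 + 34 = 2.

36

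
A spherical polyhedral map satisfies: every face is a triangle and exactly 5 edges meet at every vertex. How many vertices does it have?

12

Each face has 3 edges and each edge borders two faces, so 2E = 3F.
Each vertex has degree 5, so 5V = 2E and hence V = 3F/5.
Euler: V − E + F = 2 ⇒ (3F/5) − (3F/2) + F = 2.
Multiply by 10: (6 − 15 + 10)F = 20, i.e. 1F = 20.
So F = 20, E = 3·20/2 = 30, V = 3·20/5 = 12.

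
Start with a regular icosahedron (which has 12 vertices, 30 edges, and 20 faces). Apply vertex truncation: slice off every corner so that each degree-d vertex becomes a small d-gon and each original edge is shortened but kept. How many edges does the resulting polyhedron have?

90

Truncation replaces each original edge-end by a new vertex, so V′ = 2E = 60.
Each original edge survives, and each old vertex of degree d contributes d new edges; summing degrees gives Σd = 2E, so E′ = E + 2E = 3E = 90.
Each original face survives and each original vertex becomes one new face: F′ = F + V = 32.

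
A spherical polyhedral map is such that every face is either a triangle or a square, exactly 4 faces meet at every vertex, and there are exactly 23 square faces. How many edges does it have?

58

Let x be the number of triangles; then F = 23 + x.
Edge–face incidences: 2E = 4·23 + 3·x = 92 + 3x.
Every vertex has degree 4, so 4V = 2E.
Euler: V − E + F = 2 ⇒ (2E)/4 − E + (23 + x) = 2.
Multiply by 8: 2·(2E) − 4·(2E) + 8·(23 + x) = 16, i.e. 184 + 8x − 2·(92 + 3x) = 16.
Collecting terms: 2x = 16, so x = 8.
Then 2E = 92 + 3·8 = 116, so E = 58, V = 2E/4 = 29, F = 23 + 8 = 31.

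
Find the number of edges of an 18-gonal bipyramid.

A bipyramid over an n-gon has 2n triangular faces and n + 2 vertices: V = 18 + 2 = 20, E = 3·18 = 54, F = 2·18 = 36.

54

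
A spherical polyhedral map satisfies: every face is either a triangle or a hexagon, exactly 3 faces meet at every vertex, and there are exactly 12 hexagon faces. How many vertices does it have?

Let x be the number of triangles; then F = 12 + x.
Edge–face incidences: 2E = 6·12 + 3·x = 72 + 3x.
Every vertex has degree 3, so 3V = 2E.
Euler: V − E + F = 2 ⇒ (2E)/3 − E + (12 + x) = 2.
Multiply by 6: 2·(2E) − 3·(2E) + 6·(12 + x) = 12, i.e. 72 + 6x − (72 + 3x) = 12.
Collecting terms: 3x = 12, so x = 4.
Then 2E = 72 + 3·4 = 84, so E = 42, V = 2E/3 = 28, F = 12 + 4 = 16.

28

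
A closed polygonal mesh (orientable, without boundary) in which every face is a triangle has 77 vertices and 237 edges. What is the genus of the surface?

Every face is a triangle and each edge borders two faces, so 3F = 2·237, giving F = 158.
χ = V − E + F = 77 − 237 + 158 = -2.
For a closed orientable surface χ = 2 − 2g, so g = (2 − (-2))/2 = 2.

2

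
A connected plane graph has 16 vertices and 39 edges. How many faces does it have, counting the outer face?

25

Euler's formula for a connected plane graph: V − E + F = 2, so F = 2 − 16 + 39 = 25.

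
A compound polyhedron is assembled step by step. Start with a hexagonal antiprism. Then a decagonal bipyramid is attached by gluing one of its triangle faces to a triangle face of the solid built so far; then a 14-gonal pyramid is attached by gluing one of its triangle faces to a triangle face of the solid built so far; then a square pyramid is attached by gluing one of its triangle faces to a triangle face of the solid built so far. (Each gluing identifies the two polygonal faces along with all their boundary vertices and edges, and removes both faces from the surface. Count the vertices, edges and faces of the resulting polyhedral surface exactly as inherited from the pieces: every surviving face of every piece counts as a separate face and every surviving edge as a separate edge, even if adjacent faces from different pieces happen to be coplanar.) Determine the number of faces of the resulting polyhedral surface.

A hexagonal antiprism: V=12, E=24, F=14.
Attach a decagonal bipyramid (V=12, E=30, F=20) along a 3-gon: merge 3 vertices and 3 edges, delete both glued faces → V=21, E=51, F=32.
Attach a 14-gonal pyramid (V=15, E=28, F=15) along a 3-gon: merge 3 vertices and 3 edges, delete both glued faces → V=33, E=76, F=45.
Attach a square pyramid (V=5, E=8, F=5) along a 3-gon: merge 3 vertices and 3 edges, delete both glued faces → V=35, E=81, F=48.
Check: V − E + F = 35 − 81 + 48 = 2.

48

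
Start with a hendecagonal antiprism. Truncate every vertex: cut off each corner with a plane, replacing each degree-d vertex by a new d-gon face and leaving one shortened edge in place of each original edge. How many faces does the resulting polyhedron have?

46

The base solid has V = 22, E = 44, F = 24.
Truncation replaces each original edge-end by a new vertex, so V′ = 2E = 88.
Each original edge survives, and each old vertex of degree d contributes d new edges; summing degrees gives Σd = 2E, so E′ = E + 2E = 3E = 132.
Each original face survives and each original vertex becomes one new face: F′ = F + V = 46.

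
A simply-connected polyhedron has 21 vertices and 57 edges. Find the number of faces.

Here V − E + F = 2.
F = 2 − V + E = 2 − 21 + 57 = 38.

38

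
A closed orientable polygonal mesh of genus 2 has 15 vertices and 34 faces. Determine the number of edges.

51

For a closed orientable surface of genus 2, χ = 2 − 2·2 = -2.
E = V + F − (-2) = 15 + 34 − (-2) = 51.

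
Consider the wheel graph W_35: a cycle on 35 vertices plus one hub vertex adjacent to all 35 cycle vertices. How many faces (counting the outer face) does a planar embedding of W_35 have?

W_35 has V = 35 + 1 = 36 vertices and E = 2·35 = 70 edges.
By Euler's formula F = 2 − V + E = 2 − 36 + 70 = 36.

36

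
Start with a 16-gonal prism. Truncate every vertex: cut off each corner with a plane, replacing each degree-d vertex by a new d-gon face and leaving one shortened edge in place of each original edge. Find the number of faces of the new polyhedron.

50

The base solid has V = 32, E = 48, F = 18.
Truncation replaces each original edge-end by a new vertex, so V′ = 2E = 96.
Each original edge survives, and each old vertex of degree d contributes d new edges; summing degrees gives Σd = 2E, so E′ = E + 2E = 3E = 144.
Each original face survives and each original vertex becomes one new face: F′ = F + V = 50.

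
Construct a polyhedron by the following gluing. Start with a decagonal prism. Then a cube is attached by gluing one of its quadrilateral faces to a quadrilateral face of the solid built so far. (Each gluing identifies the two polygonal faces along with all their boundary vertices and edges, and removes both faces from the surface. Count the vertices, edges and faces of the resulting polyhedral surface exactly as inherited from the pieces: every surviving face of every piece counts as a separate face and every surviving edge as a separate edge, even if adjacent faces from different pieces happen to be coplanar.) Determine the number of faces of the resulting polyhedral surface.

16

A decagonal prism: V=20, E=30, F=12.
Attach a cube (V=8, E=12, F=6) along a 4-gon: merge 4 vertices and 4 edges, delete both glued faces → V=24, E=38, F=16.
Check: V − E + F = 24 − 38 + 16 = 2.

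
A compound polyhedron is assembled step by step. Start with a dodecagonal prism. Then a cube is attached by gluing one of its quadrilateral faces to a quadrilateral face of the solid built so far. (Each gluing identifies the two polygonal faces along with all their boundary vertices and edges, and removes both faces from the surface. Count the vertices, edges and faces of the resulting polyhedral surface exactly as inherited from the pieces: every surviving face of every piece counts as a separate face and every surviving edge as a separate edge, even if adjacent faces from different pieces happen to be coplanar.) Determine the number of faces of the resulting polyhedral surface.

18

A dodecagonal prism: V=24, E=36, F=14.
Attach a cube (V=8, E=12, F=6) along a 4-gon: merge 4 vertices and 4 edges, delete both glued faces → V=28, E=44, F=18.
Check: V − E + F = 28 − 44 + 18 = 2.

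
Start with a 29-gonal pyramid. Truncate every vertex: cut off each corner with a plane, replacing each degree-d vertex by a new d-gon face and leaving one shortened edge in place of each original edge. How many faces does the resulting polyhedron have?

60

The base solid has V = 30, E = 58, F = 30.
Truncation replaces each original edge-end by a new vertex, so V′ = 2E = 116.
Each original edge survives, and each old vertex of degree d contributes d new edges; summing degrees gives Σd = 2E, so E′ = E + 2E = 3E = 174.
Each original face survives and each original vertex becomes one new face: F′ = F + V = 60.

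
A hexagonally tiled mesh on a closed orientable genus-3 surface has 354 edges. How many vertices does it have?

χ = 2 − 2·3 = -4, and every face is a hexagon so 6F = 2E.
F = 2E/6 = 118. Then V = -4 + E − F = -4 + 354 − 118 = 232.

232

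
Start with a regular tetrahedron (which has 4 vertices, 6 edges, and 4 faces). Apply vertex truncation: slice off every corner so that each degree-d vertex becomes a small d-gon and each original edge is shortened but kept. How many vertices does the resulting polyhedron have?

Truncation replaces each original edge-end by a new vertex, so V′ = 2E = 12.
Each original edge survives, and each old vertex of degree d contributes d new edges; summing degrees gives Σd = 2E, so E′ = E + 2E = 3E = 18.
Each original face survives and each original vertex becomes one new face: F′ = F + V = 8.

12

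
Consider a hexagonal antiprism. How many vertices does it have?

An antiprism on an n-gon has two n-gon caps and 2n triangles: V = 2·6 = 12, E = 4·6 = 24, F = 2·6 + 2 = 14.

12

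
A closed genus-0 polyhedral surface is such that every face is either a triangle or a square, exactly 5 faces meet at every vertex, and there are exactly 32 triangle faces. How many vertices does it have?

24

Let x be the number of squares; then F = 32 + x.
Edge–face incidences: 2E = 3·32 + 4·x = 96 + 4x.
Every vertex has degree 5, so 5V = 2E.
Euler: V − E + F = 2 ⇒ (2E)/5 − E + (32 + x) = 2.
Multiply by 10: 2·(2E) − 5·(2E) + 10·(32 + x) = 20, i.e. 320 + 10x − 3·(96 + 4x) = 20.
Collecting terms: −2x + 32 = 20, so −2x = −12, so x = 6.
Then 2E = 96 + 4·6 = 120, so E = 60, V = 2E/5 = 24, F = 32 + 6 = 38.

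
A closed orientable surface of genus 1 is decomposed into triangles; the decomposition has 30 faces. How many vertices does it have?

15

χ = 2 − 2·1 = 0, and every face is a triangle so 3F = 2E.
E = 3·30/2 = 45. Then V = 0 + E − F = 0 + 45 − 30 = 15.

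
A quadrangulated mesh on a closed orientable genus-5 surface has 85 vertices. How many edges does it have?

186

χ = 2 − 2·5 = -8, and every face is a square so 4F = 2E.
V − E + F = -8 with E = 4F/2 gives 85 − (4/2 − 1)·F = -8, so F = 93 and E = 186.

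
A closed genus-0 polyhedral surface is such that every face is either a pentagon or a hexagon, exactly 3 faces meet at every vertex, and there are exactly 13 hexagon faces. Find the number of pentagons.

12

Let x be the number of pentagons; then F = 13 + x.
Edge–face incidences: 2E = 6·13 + 5·x = 78 + 5x.
Every vertex has degree 3, so 3V = 2E.
Euler: V − E + F = 2 ⇒ (2E)/3 − E + (13 + x) = 2.
Multiply by 6: 2·(2E) − 3·(2E) + 6·(13 + x) = 12, i.e. 78 + 6x − (78 + 5x) = 12.
Collecting terms: x = 12.
Then 2E = 78 + 5·12 = 138, so E = 69, V = 2E/3 = 46, F = 13 + 12 = 25.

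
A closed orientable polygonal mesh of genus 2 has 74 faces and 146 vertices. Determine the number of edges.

222

For a closed orientable surface of genus 2, χ = 2 − 2·2 = -2.
E = V + F − (-2) = 146 + 74 − (-2) = 222.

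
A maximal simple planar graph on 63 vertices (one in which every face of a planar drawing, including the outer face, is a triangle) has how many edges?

In a plane triangulation 3F = 2E and V − E + F = 2, so E = 3V − 6 = 3·63 − 6 = 183.

183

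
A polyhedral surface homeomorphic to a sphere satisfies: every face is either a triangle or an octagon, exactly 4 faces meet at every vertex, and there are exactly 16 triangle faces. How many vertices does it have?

Let x be the number of octagons; then F = 16 + x.
Edge–face incidences: 2E = 3·16 + 8·x = 48 + 8x.
Every vertex has degree 4, so 4V = 2E.
Euler: V − E + F = 2 ⇒ (2E)/4 − E + (16 + x) = 2.
Multiply by 8: 2·(2E) − 4·(2E) + 8·(16 + x) = 16, i.e. 128 + 8x − 2·(48 + 8x) = 16.
Collecting terms: −8x + 32 = 16, so −8x = −16, so x = 2.
Then 2E = 48 + 8·2 = 64, so E = 32, V = 2E/4 = 16, F = 16 + 2 = 18.

16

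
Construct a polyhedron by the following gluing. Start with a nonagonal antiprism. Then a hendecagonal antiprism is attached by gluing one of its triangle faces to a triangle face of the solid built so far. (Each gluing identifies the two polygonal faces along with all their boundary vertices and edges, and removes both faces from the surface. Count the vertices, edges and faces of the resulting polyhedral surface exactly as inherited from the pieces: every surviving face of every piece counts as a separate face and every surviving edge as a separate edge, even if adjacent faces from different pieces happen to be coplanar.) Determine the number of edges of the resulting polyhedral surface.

77

A nonagonal antiprism: V=18, E=36, F=20.
Attach a hendecagonal antiprism (V=22, E=44, F=24) along a 3-gon: merge 3 vertices and 3 edges, delete both glued faces → V=37, E=77, F=42.
Check: V − E + F = 37 − 77 + 42 = 2.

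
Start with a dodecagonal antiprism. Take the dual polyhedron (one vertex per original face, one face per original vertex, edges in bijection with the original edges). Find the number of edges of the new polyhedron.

The base solid has V = 24, E = 48, F = 26.
The dual swaps V and F and preserves E: V′ = F = 26, E′ = E = 48, F′ = V = 24.

48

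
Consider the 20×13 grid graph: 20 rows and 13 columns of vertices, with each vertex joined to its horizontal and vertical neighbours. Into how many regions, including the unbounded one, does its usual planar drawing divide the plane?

229

The grid has V = 20·13 = 260 vertices and E = 20·12 + 13·19 = 487 edges.
F = 2 − V + E = 2 − 260 + 487 = 229.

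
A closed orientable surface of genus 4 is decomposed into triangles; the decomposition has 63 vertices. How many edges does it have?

χ = 2 − 2·4 = -6, and every face is a triangle so 3F = 2E.
V − E + F = -6 with E = 3F/2 gives 63 − (3/2 − 1)·F = -6, so F = 138 and E = 207.

207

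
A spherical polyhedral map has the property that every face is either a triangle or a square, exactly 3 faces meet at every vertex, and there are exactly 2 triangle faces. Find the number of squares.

Let x be the number of squares; then F = 2 + x.
Edge–face incidences: 2E = 3·2 + 4·x = 6 + 4x.
Every vertex has degree 3, so 3V = 2E.
Euler: V − E + F = 2 ⇒ (2E)/3 − E + (2 + x) = 2.
Multiply by 6: 2·(2E) − 3·(2E) + 6·(2 + x) = 12, i.e. 12 + 6x − (6 + 4x) = 12.
Collecting terms: 2x + 6 = 12, so 2x = 6, so x = 3.
Then 2E = 6 + 4·3 = 18, so E = 9, V = 2E/3 = 6, F = 2 + 3 = 5.

3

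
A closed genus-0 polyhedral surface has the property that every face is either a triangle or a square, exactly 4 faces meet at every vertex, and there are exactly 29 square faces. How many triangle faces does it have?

8

Let x be the number of triangles; then F = 29 + x.
Edge–face incidences: 2E = 4·29 + 3·x = 116 + 3x.
Every vertex has degree 4, so 4V = 2E.
Euler: V − E + F = 2 ⇒ (2E)/4 − E + (29 + x) = 2.
Multiply by 8: 2·(2E) − 4·(2E) + 8·(29 + x) = 16, i.e. 232 + 8x − 2·(116 + 3x) = 16.
Collecting terms: 2x = 16, so x = 8.
Then 2E = 116 + 3·8 = 140, so E = 70, V = 2E/4 = 35, F = 29 + 8 = 37.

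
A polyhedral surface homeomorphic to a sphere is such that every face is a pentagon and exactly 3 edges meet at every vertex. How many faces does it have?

Each face has 5 edges and each edge borders two faces, so 2E = 5F.
Each vertex has degree 3, so 3V = 2E and hence V = 5F/3.
Euler: V − E + F = 2 ⇒ (5F/3) − (5F/2) + F = 2.
Multiply by 6: (10 − 15 + 6)F = 12, i.e. 1F = 12.
So F = 12, E = 5·12/2 = 30, V = 5·12/3 = 20.

12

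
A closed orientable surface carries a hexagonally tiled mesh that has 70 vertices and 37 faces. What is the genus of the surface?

3

Every face is a hexagon, so 2E = 6·37 = 222, giving E = 111.
χ = V − E + F = 70 − 111 + 37 = -4.
For a closed orientable surface χ = 2 − 2g, so g = (2 − (-4))/2 = 3.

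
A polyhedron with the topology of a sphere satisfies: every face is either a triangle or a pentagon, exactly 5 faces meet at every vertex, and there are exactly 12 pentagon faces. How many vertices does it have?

60

Let x be the number of triangles; then F = 12 + x.
Edge–face incidences: 2E = 5·12 + 3·x = 60 + 3x.
Every vertex has degree 5, so 5V = 2E.
Euler: V − E + F = 2 ⇒ (2E)/5 − E + (12 + x) = 2.
Multiply by 10: 2·(2E) − 5·(2E) + 10·(12 + x) = 20, i.e. 120 + 10x − 3·(60 + 3x) = 20.
Collecting terms: x − 60 = 20, so x = 80.
Then 2E = 60 + 3·80 = 300, so E = 150, V = 2E/5 = 60, F = 12 + 80 = 92.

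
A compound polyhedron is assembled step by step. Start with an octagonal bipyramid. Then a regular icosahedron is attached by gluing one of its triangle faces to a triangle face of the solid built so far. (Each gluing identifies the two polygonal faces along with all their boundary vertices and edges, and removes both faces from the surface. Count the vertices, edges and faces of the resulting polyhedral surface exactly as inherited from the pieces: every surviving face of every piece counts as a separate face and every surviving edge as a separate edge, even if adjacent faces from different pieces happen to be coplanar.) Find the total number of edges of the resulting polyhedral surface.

51

An octagonal bipyramid: V=10, E=24, F=16.
Attach a regular icosahedron (V=12, E=30, F=20) along a 3-gon: merge 3 vertices and 3 edges, delete both glued faces → V=19, E=51, F=34.
Check: V − E + F = 19 − 51 + 34 = 2.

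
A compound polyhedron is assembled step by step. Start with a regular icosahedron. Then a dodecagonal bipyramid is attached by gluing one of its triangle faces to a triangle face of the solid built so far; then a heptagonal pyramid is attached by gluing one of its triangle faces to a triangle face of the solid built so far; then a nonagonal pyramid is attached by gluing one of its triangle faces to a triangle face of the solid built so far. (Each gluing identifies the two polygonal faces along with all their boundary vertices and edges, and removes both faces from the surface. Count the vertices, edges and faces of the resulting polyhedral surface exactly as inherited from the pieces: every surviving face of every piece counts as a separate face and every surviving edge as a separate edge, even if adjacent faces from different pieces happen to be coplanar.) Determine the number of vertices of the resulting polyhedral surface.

A regular icosahedron: V=12, E=30, F=20.
Attach a dodecagonal bipyramid (V=14, E=36, F=24) along a 3-gon: merge 3 vertices and 3 edges, delete both glued faces → V=23, E=63, F=42.
Attach a heptagonal pyramid (V=8, E=14, F=8) along a 3-gon: merge 3 vertices and 3 edges, delete both glued faces → V=28, E=74, F=48.
Attach a nonagonal pyramid (V=10, E=18, F=10) along a 3-gon: merge 3 vertices and 3 edges, delete both glued faces → V=35, E=89, F=56.
Check: V − E + F = 35 − 89 + 56 = 2.

35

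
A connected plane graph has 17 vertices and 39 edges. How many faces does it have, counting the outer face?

Euler's formula for a connected plane graph: V − E + F = 2, so F = 2 − 17 + 39 = 24.

24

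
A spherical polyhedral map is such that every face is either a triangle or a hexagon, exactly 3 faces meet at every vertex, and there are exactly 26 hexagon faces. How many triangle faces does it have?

4

Let x be the number of triangles; then F = 26 + x.
Edge–face incidences: 2E = 6·26 + 3·x = 156 + 3x.
Every vertex has degree 3, so 3V = 2E.
Euler: V − E + F = 2 ⇒ (2E)/3 − E + (26 + x) = 2.
Multiply by 6: 2·(2E) − 3·(2E) + 6·(26 + x) = 12, i.e. 156 + 6x − (156 + 3x) = 12.
Collecting terms: 3x = 12, so x = 4.
Then 2E = 156 + 3·4 = 168, so E = 84, V = 2E/3 = 56, F = 26 + 4 = 30.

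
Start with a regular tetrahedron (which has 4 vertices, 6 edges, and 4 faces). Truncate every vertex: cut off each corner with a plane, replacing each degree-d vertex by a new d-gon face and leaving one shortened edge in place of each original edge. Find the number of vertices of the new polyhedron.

Truncation replaces each original edge-end by a new vertex, so V′ = 2E = 12.
Each original edge survives, and each old vertex of degree d contributes d new edges; summing degrees gives Σd = 2E, so E′ = E + 2E = 3E = 18.
Each original face survives and each original vertex becomes one new face: F′ = F + V = 8.

12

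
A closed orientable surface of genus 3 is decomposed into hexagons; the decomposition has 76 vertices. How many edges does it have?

120

χ = 2 − 2·3 = -4, and every face is a hexagon so 6F = 2E.
V − E + F = -4 with E = 6F/2 gives 76 − (6/2 − 1)·F = -4, so F = 40 and E = 120.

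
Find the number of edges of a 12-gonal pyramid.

24

A pyramid on an n-gon base has one n-gon and n triangles: V = 12 + 1 = 13, E = 2·12 = 24, F = 12 + 1 = 13.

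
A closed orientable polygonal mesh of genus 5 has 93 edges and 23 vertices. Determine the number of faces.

For a closed orientable surface of genus 5, χ = 2 − 2·5 = -8.
F = -8 − V + E = -8 − 23 + 93 = 62.

62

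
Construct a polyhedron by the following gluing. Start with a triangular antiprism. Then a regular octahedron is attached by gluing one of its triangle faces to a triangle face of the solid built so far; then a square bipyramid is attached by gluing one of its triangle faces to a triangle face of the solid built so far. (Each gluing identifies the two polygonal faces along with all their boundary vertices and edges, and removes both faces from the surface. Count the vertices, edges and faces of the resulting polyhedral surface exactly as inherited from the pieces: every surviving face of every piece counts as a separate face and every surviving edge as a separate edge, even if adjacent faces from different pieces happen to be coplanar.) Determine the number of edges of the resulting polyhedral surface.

A triangular antiprism: V=6, E=12, F=8.
Attach a regular octahedron (V=6, E=12, F=8) along a 3-gon: merge 3 vertices and 3 edges, delete both glued faces → V=9, E=21, F=14.
Attach a square bipyramid (V=6, E=12, F=8) along a 3-gon: merge 3 vertices and 3 edges, delete both glued faces → V=12, E=30, F=20.
Check: V − E + F = 12 − 30 + 20 = 2.

30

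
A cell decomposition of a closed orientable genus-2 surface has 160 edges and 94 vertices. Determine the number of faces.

For a closed orientable surface of genus 2, χ = 2 − 2·2 = -2.
F = -2 − V + E = -2 − 94 + 160 = 64.

64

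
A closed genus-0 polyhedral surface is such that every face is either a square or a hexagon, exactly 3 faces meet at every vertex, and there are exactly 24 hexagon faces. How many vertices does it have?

Let x be the number of squares; then F = 24 + x.
Edge–face incidences: 2E = 6·24 + 4·x = 144 + 4x.
Every vertex has degree 3, so 3V = 2E.
Euler: V − E + F = 2 ⇒ (2E)/3 − E + (24 + x) = 2.
Multiply by 6: 2·(2E) − 3·(2E) + 6·(24 + x) = 12, i.e. 144 + 6x − (144 + 4x) = 12.
Collecting terms: 2x = 12, so x = 6.
Then 2E = 144 + 4·6 = 168, so E = 84, V = 2E/3 = 56, F = 24 + 6 = 30.

56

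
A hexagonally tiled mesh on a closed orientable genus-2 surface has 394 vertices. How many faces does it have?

198

χ = 2 − 2·2 = -2, and every face is a hexagon so 6F = 2E.
V − E + F = -2 with E = 6F/2 gives 394 − (6/2 − 1)·F = -2, so F = 198 and E = 594.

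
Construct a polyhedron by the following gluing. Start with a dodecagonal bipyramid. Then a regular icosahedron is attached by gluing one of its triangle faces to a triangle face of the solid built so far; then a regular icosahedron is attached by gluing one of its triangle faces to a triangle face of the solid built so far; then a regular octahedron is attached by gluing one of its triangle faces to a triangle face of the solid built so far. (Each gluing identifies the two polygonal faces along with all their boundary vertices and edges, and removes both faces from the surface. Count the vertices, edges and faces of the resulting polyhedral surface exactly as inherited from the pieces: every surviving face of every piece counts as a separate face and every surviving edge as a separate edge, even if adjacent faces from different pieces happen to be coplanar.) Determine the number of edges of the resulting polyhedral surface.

A dodecagonal bipyramid: V=14, E=36, F=24.
Attach a regular icosahedron (V=12, E=30, F=20) along a 3-gon: merge 3 vertices and 3 edges, delete both glued faces → V=23, E=63, F=42.
Attach a regular icosahedron (V=12, E=30, F=20) along a 3-gon: merge 3 vertices and 3 edges, delete both glued faces → V=32, E=90, F=60.
Attach a regular octahedron (V=6, E=12, F=8) along a 3-gon: merge 3 vertices and 3 edges, delete both glued faces → V=35, E=99, F=66.
Check: V − E + F = 35 − 99 + 66 = 2.

99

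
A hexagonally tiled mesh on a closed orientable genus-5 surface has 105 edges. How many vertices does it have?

62

χ = 2 − 2·5 = -8, and every face is a hexagon so 6F = 2E.
F = 2E/6 = 35. Then V = -8 + E − F = -8 + 105 − 35 = 62.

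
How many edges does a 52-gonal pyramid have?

104

A pyramid on an n-gon base has one n-gon and n triangles: V = 52 + 1 = 53, E = 2·52 = 104, F = 52 + 1 = 53.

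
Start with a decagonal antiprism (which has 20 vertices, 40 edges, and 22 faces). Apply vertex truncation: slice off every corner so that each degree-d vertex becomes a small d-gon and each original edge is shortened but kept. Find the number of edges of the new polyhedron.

120

Truncation replaces each original edge-end by a new vertex, so V′ = 2E = 80.
Each original edge survives, and each old vertex of degree d contributes d new edges; summing degrees gives Σd = 2E, so E′ = E + 2E = 3E = 120.
Each original face survives and each original vertex becomes one new face: F′ = F + V = 42.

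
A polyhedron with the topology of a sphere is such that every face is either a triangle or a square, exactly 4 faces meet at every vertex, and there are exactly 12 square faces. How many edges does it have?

Let x be the number of triangles; then F = 12 + x.
Edge–face incidences: 2E = 4·12 + 3·x = 48 + 3x.
Every vertex has degree 4, so 4V = 2E.
Euler: V − E + F = 2 ⇒ (2E)/4 − E + (12 + x) = 2.
Multiply by 8: 2·(2E) − 4·(2E) + 8·(12 + x) = 16, i.e. 96 + 8x − 2·(48 + 3x) = 16.
Collecting terms: 2x = 16, so x = 8.
Then 2E = 48 + 3·8 = 72, so E = 36, V = 2E/4 = 18, F = 12 + 8 = 20.

36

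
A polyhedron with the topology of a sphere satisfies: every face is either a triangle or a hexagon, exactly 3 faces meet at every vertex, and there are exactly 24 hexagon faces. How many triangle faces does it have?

Let x be the number of triangles; then F = 24 + x.
Edge–face incidences: 2E = 6·24 + 3·x = 144 + 3x.
Every vertex has degree 3, so 3V = 2E.
Euler: V − E + F = 2 ⇒ (2E)/3 − E + (24 + x) = 2.
Multiply by 6: 2·(2E) − 3·(2E) + 6·(24 + x) = 12, i.e. 144 + 6x − (144 + 3x) = 12.
Collecting terms: 3x = 12, so x = 4.
Then 2E = 144 + 3·4 = 156, so E = 78, V = 2E/3 = 52, F = 24 + 4 = 28.

4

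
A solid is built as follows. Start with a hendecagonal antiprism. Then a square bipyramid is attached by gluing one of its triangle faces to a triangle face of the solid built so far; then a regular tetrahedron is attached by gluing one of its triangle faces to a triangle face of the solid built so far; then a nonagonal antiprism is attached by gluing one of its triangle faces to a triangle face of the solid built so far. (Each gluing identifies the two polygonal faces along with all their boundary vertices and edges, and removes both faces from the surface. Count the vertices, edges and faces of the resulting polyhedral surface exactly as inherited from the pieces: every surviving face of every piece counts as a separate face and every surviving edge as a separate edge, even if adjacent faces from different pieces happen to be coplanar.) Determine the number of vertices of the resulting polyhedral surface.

41

A hendecagonal antiprism: V=22, E=44, F=24.
Attach a square bipyramid (V=6, E=12, F=8) along a 3-gon: merge 3 vertices and 3 edges, delete both glued faces → V=25, E=53, F=30.
Attach a regular tetrahedron (V=4, E=6, F=4) along a 3-gon: merge 3 vertices and 3 edges, delete both glued faces → V=26, E=56, F=32.
Attach a nonagonal antiprism (V=18, E=36, F=20) along a 3-gon: merge 3 vertices and 3 edges, delete both glued faces → V=41, E=89, F=50.
Check: V − E + F = 41 − 89 + 50 = 2.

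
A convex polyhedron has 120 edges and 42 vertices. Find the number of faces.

Here V − E + F = 2.
F = 2 − V + E = 2 − 42 + 120 = 80.

80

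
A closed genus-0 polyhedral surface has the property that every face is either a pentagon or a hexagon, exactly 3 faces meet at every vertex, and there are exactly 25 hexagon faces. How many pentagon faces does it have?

Let x be the number of pentagons; then F = 25 + x.
Edge–face incidences: 2E = 6·25 + 5·x = 150 + 5x.
Every vertex has degree 3, so 3V = 2E.
Euler: V − E + F = 2 ⇒ (2E)/3 − E + (25 + x) = 2.
Multiply by 6: 2·(2E) − 3·(2E) + 6·(25 + x) = 12, i.e. 150 + 6x − (150 + 5x) = 12.
Collecting terms: x = 12.
Then 2E = 150 + 5·12 = 210, so E = 105, V = 2E/3 = 70, F = 25 + 12 = 37.

12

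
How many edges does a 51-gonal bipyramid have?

A bipyramid over an n-gon has 2n triangular faces and n + 2 vertices: V = 51 + 2 = 53, E = 3·51 = 153, F = 2·51 = 102.

153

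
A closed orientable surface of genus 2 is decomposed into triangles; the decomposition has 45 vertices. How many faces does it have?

94

χ = 2 − 2·2 = -2, and every face is a triangle so 3F = 2E.
V − E + F = -2 with E = 3F/2 gives 45 − (3/2 − 1)·F = -2, so F = 94 and E = 141.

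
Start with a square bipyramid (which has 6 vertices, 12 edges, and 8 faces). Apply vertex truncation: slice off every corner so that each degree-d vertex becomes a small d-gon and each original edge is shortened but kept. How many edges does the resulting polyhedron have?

Truncation replaces each original edge-end by a new vertex, so V′ = 2E = 24.
Each original edge survives, and each old vertex of degree d contributes d new edges; summing degrees gives Σd = 2E, so E′ = E + 2E = 3E = 36.
Each original face survives and each original vertex becomes one new face: F′ = F + V = 14.

36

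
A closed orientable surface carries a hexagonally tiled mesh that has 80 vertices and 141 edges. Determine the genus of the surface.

Every face is a hexagon and each edge borders two faces, so 6F = 2·141, giving F = 47.
χ = V − E + F = 80 − 141 + 47 = -14.
For a closed orientable surface χ = 2 − 2g, so g = (2 − (-14))/2 = 8.

8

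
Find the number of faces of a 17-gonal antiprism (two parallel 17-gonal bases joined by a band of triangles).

36

An antiprism on an n-gon has two n-gon caps and 2n triangles: V = 2·17 = 34, E = 4·17 = 68, F = 2·17 + 2 = 36.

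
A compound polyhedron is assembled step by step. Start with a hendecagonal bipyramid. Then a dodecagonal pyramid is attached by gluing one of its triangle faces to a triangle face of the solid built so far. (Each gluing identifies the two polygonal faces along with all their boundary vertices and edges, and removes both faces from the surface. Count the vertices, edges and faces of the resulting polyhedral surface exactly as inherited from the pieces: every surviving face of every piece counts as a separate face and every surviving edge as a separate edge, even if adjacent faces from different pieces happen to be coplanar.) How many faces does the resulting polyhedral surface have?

A hendecagonal bipyramid: V=13, E=33, F=22.
Attach a dodecagonal pyramid (V=13, E=24, F=13) along a 3-gon: merge 3 vertices and 3 edges, delete both glued faces → V=23, E=54, F=33.
Check: V − E + F = 23 − 54 + 33 = 2.

33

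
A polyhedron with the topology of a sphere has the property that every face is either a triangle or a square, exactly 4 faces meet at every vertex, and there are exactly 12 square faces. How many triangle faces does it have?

8

Let x be the number of triangles; then F = 12 + x.
Edge–face incidences: 2E = 4·12 + 3·x = 48 + 3x.
Every vertex has degree 4, so 4V = 2E.
Euler: V − E + F = 2 ⇒ (2E)/4 − E + (12 + x) = 2.
Multiply by 8: 2·(2E) − 4·(2E) + 8·(12 + x) = 16, i.e. 96 + 8x − 2·(48 + 3x) = 16.
Collecting terms: 2x = 16, so x = 8.
Then 2E = 48 + 3·8 = 72, so E = 36, V = 2E/4 = 18, F = 12 + 8 = 20.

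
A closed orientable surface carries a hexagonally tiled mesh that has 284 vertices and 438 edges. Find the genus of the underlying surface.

Every face is a hexagon and each edge borders two faces, so 6F = 2·438, giving F = 146.
χ = V − E + F = 284 − 438 + 146 = -8.
For a closed orientable surface χ = 2 − 2g, so g = (2 − (-8))/2 = 5.

5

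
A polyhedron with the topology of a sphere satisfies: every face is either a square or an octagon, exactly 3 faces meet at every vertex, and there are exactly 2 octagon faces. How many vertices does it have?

Let x be the number of squares; then F = 2 + x.
Edge–face incidences: 2E = 8·2 + 4·x = 16 + 4x.
Every vertex has degree 3, so 3V = 2E.
Euler: V − E + F = 2 ⇒ (2E)/3 − E + (2 + x) = 2.
Multiply by 6: 2·(2E) − 3·(2E) + 6·(2 + x) = 12, i.e. 12 + 6x − (16 + 4x) = 12.
Collecting terms: 2x − 4 = 12, so 2x = 16, so x = 8.
Then 2E = 16 + 4·8 = 48, so E = 24, V = 2E/3 = 16, F = 2 + 8 = 10.

16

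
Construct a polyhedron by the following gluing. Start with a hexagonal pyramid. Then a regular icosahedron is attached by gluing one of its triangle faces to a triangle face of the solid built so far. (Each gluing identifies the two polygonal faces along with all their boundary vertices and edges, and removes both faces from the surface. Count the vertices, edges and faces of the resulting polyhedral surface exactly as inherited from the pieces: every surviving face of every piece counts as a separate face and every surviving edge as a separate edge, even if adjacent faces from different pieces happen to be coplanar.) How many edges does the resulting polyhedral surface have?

39

A hexagonal pyramid: V=7, E=12, F=7.
Attach a regular icosahedron (V=12, E=30, F=20) along a 3-gon: merge 3 vertices and 3 edges, delete both glued faces → V=16, E=39, F=25.
Check: V − E + F = 16 − 39 + 25 = 2.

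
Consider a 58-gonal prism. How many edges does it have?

174

A prism on an n-gon has two n-gon bases and n rectangular sides: V = 2·58 = 116, E = 3·58 = 174, F = 58 + 2 = 60.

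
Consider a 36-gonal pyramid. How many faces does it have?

A pyramid on an n-gon base has one n-gon and n triangles: V = 36 + 1 = 37, E = 2·36 = 72, F = 36 + 1 = 37.
Check: V − E + F = 37 − 72 + 37 = 2.

37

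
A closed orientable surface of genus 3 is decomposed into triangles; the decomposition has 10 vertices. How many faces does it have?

28

χ = 2 − 2·3 = -4, and every face is a triangle so 3F = 2E.
V − E + F = -4 with E = 3F/2 gives 10 − (3/2 − 1)·F = -4, so F = 28 and E = 42.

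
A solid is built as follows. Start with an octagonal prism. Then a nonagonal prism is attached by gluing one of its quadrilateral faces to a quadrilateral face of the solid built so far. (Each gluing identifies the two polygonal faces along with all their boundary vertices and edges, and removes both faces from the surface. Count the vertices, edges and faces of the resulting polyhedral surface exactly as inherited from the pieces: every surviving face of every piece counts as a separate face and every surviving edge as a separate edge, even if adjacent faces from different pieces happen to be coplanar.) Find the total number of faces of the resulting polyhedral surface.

An octagonal prism: V=16, E=24, F=10.
Attach a nonagonal prism (V=18, E=27, F=11) along a 4-gon: merge 4 vertices and 4 edges, delete both glued faces → V=30, E=47, F=19.
Check: V − E + F = 30 − 47 + 19 = 2.

19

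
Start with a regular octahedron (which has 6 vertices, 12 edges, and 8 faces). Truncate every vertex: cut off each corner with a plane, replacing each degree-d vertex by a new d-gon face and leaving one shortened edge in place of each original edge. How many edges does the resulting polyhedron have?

Truncation replaces each original edge-end by a new vertex, so V′ = 2E = 24.
Each original edge survives, and each old vertex of degree d contributes d new edges; summing degrees gives Σd = 2E, so E′ = E + 2E = 3E = 36.
Each original face survives and each original vertex becomes one new face: F′ = F + V = 14.

36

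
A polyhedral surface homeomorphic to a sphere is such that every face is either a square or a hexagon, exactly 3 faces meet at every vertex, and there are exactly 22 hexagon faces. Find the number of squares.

Let x be the number of squares; then F = 22 + x.
Edge–face incidences: 2E = 6·22 + 4·x = 132 + 4x.
Every vertex has degree 3, so 3V = 2E.
Euler: V − E + F = 2 ⇒ (2E)/3 − E + (22 + x) = 2.
Multiply by 6: 2·(2E) − 3·(2E) + 6·(22 + x) = 12, i.e. 132 + 6x − (132 + 4x) = 12.
Collecting terms: 2x = 12, so x = 6.
Then 2E = 132 + 4·6 = 156, so E = 78, V = 2E/3 = 52, F = 22 + 6 = 28.

6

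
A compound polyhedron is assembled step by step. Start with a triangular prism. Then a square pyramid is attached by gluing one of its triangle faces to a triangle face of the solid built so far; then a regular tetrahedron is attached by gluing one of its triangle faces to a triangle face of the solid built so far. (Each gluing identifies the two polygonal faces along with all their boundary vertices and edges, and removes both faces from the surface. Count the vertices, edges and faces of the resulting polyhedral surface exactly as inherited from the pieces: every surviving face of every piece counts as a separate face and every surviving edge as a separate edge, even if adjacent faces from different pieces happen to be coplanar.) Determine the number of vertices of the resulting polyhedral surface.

9

A triangular prism: V=6, E=9, F=5.
Attach a square pyramid (V=5, E=8, F=5) along a 3-gon: merge 3 vertices and 3 edges, delete both glued faces → V=8, E=14, F=8.
Attach a regular tetrahedron (V=4, E=6, F=4) along a 3-gon: merge 3 vertices and 3 edges, delete both glued faces → V=9, E=17, F=10.
Check: V − E + F = 9 − 17 + 10 = 2.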